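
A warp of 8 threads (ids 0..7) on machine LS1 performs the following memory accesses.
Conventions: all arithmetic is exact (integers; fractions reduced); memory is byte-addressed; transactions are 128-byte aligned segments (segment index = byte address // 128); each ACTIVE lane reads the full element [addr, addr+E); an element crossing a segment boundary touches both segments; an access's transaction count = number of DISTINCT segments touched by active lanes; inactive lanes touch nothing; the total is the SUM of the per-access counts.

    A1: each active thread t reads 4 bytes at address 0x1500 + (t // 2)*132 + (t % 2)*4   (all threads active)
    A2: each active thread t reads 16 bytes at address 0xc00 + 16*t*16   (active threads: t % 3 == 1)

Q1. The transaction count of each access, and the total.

A1: 4 transactions
A2: 3 transactions

Answer: 4,3; total 7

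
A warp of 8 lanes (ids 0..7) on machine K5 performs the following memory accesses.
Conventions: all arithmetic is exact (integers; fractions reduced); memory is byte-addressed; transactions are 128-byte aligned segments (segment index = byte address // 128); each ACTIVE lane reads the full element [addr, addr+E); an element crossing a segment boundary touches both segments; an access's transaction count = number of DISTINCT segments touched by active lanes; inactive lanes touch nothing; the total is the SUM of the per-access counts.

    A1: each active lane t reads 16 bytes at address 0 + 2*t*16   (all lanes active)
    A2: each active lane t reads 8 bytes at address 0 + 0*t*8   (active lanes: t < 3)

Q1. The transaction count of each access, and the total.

A1: 2 transactions
A2: 1 transaction

Answer: 2,1; total 3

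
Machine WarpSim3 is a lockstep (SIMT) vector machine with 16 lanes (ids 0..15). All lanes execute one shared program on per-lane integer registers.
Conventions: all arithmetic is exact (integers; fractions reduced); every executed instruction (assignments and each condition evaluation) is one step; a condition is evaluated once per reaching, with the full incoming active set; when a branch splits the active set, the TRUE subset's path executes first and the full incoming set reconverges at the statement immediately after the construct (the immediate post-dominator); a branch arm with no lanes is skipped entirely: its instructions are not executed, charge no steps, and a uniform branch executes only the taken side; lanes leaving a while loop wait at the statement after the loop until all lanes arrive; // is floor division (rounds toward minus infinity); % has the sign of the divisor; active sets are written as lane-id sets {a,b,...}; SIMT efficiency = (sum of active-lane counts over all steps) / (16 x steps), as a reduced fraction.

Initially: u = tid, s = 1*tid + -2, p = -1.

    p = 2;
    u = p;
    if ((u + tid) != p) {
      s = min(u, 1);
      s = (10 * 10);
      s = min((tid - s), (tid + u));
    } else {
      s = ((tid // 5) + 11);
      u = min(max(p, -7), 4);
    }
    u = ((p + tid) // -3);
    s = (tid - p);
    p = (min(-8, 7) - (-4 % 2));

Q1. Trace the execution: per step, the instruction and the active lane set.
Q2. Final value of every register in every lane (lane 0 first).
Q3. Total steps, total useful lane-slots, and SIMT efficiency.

step 0: p <- 2                       {0,1,2,3,4,5,6,7,8,9,10,11,12,13,14,15}
step 1: u <- p                       {0,1,2,3,4,5,6,7,8,9,10,11,12,13,14,15}
step 2: eval ((u + tid) != p)        {0,1,2,3,4,5,6,7,8,9,10,11,12,13,14,15}
step 3: s <- min(u, 1)               {1,2,3,4,5,6,7,8,9,10,11,12,13,14,15}
step 4: s <- (10 * 10)               {1,2,3,4,5,6,7,8,9,10,11,12,13,14,15}
step 5: s <- min((tid - s), (tid + u)) {1,2,3,4,5,6,7,8,9,10,11,12,13,14,15}
step 6: s <- ((tid // 5) + 11)       {0}
step 7: u <- min(max(p, -7), 4)      {0}
step 8: u <- ((p + tid) // -3)       {0,1,2,3,4,5,6,7,8,9,10,11,12,13,14,15}
step 9: s <- (tid - p)               {0,1,2,3,4,5,6,7,8,9,10,11,12,13,14,15}
step 10: p <- (min(-8, 7) - (-4 % 2)) {0,1,2,3,4,5,6,7,8,9,10,11,12,13,14,15}

Answer: 11 steps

u: -1,-1,-2,-2,-2,-3,-3,-3,-4,-4,-4,-5,-5,-5,-6,-6
s: -2,-1,0,1,2,3,4,5,6,7,8,9,10,11,12,13
p: -8,-8,-8,-8,-8,-8,-8,-8,-8,-8,-8,-8,-8,-8,-8,-8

steps = 11; useful = 143; efficiency = 143/176 = 13/16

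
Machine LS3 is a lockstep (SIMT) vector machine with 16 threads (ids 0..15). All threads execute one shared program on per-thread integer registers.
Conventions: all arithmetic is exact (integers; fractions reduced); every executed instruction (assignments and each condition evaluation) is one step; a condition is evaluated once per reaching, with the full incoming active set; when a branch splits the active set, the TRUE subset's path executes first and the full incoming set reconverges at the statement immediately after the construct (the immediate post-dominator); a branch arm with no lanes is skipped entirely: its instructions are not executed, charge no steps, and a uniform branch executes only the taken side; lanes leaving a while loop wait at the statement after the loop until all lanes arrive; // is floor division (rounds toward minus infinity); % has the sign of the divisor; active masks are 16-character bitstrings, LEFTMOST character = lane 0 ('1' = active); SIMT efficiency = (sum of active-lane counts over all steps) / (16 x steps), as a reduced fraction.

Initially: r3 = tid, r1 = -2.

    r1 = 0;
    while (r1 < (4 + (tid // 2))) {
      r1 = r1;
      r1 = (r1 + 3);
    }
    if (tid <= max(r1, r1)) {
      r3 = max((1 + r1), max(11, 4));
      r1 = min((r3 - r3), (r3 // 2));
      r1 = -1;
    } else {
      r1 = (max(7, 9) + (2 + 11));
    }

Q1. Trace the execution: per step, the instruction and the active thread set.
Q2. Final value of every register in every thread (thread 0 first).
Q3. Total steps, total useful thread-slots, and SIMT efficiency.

step 0: r1 <- 0                      1111111111111111
step 1: eval (r1 < (4 + (tid // 2))) 1111111111111111
step 2: r1 <- r1                     1111111111111111
step 3: r1 <- (r1 + 3)               1111111111111111
step 4: eval (r1 < (4 + (tid // 2))) 1111111111111111
step 5: r1 <- r1                     1111111111111111
step 6: r1 <- (r1 + 3)               1111111111111111
step 7: eval (r1 < (4 + (tid // 2))) 1111111111111111
step 8: r1 <- r1                     0000001111111111
step 9: r1 <- (r1 + 3)               0000001111111111
step 10: eval (r1 < (4 + (tid // 2))) 0000001111111111
step 11: r1 <- r1                     0000000000001111
step 12: r1 <- (r1 + 3)               0000000000001111
step 13: eval (r1 < (4 + (tid // 2))) 0000000000001111
step 14: eval (tid <= max(r1, r1))    1111111111111111
step 15: r3 <- max((1 + r1), max(11, 4)) 1111111111001000
step 16: r1 <- min((r3 - r3), (r3 // 2)) 1111111111001000
step 17: r1 <- -1                     1111111111001000
step 18: r1 <- (max(7, 9) + (2 + 11)) 0000000000110111

Answer: 19 steps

r3: 11,11,11,11,11,11,11,11,11,11,10,11,13,13,14,15
r1: -1,-1,-1,-1,-1,-1,-1,-1,-1,-1,22,22,-1,22,22,22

steps = 19; useful = 224; efficiency = 224/304 = 14/19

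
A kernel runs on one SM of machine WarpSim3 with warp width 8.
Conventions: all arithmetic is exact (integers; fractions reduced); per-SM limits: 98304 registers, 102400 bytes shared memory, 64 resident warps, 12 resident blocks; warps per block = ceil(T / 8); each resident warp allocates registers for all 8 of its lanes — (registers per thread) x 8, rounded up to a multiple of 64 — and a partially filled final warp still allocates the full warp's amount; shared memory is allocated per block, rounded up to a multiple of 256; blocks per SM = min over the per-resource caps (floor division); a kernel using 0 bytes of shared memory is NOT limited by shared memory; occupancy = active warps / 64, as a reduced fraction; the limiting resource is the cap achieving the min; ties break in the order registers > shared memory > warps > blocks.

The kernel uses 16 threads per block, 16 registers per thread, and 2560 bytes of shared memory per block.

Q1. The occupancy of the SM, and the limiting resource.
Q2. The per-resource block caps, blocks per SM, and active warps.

Answer: occupancy 3/8, limited by blocks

registers: 384 blocks
shared memory: 40 blocks
warps: 32 blocks
blocks: 12 blocks

Answer: 12 blocks, 24 active warps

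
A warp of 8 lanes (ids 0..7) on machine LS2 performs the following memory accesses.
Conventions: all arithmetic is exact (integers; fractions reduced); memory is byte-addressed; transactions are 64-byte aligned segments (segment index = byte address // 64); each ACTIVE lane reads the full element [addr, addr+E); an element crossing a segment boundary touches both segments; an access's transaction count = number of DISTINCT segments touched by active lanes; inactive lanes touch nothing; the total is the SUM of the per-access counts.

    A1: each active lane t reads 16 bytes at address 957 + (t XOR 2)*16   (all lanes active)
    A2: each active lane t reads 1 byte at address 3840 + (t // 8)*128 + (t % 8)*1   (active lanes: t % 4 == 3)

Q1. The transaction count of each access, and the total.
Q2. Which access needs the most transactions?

A1: 3 transactions
A2: 1 transaction

Answer: 3,1; total 4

Answer: A1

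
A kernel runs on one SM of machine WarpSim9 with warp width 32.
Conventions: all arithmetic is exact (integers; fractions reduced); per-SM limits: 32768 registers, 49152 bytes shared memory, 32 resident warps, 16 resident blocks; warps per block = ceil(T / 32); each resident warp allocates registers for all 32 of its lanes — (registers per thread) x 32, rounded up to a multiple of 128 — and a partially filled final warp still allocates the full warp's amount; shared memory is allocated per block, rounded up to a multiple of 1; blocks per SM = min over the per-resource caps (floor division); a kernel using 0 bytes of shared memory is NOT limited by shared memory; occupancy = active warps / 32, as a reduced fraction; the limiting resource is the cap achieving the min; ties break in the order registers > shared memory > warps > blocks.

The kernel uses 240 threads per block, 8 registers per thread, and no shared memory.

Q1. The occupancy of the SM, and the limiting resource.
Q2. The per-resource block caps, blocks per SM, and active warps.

Answer: occupancy 1, limited by warps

registers: 16 blocks
shared memory: no limit (kernel uses none)
warps: 4 blocks
blocks: 16 blocks

Answer: 4 blocks, 32 active warps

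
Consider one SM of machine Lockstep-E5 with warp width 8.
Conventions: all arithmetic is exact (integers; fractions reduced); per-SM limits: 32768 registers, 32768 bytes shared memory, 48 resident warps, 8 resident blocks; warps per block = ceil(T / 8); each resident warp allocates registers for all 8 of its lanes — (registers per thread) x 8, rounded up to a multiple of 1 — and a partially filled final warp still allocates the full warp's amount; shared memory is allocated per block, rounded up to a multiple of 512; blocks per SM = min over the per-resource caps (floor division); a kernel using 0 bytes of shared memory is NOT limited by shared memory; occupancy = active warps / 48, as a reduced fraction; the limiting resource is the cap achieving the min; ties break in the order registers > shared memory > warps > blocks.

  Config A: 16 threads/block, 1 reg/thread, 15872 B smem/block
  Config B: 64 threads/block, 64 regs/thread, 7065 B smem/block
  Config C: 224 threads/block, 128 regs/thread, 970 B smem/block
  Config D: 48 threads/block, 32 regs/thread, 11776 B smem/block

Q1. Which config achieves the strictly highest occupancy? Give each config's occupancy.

occupancies: A 1/12, B 2/3, C 7/12, D 1/4

Answer: B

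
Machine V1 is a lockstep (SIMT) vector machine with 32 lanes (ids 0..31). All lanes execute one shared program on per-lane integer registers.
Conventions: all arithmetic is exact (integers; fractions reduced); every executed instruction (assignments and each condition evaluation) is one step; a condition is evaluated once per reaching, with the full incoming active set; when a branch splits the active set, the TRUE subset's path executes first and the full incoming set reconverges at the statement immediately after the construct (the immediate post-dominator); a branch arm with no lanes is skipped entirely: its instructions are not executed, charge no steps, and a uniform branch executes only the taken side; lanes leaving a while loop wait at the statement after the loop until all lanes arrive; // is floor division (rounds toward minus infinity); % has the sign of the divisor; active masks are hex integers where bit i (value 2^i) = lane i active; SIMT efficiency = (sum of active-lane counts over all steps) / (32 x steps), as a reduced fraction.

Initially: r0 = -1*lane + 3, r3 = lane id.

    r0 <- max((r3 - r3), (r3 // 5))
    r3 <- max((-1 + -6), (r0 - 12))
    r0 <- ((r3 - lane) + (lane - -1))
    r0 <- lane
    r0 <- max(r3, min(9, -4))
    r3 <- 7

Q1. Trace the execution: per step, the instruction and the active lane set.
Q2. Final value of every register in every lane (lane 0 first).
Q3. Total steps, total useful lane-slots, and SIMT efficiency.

step 0: r0 <- max((r3 - r3), (r3 // 5)) 0xffffffff
step 1: r3 <- max((-1 + -6), (r0 - 12)) 0xffffffff
step 2: r0 <- ((r3 - lane) + (lane - -1)) 0xffffffff
step 3: r0 <- lane                   0xffffffff
step 4: r0 <- max(r3, min(9, -4))    0xffffffff
step 5: r3 <- 7                      0xffffffff

Answer: 6 steps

r0: -4,-4,-4,-4,-4,-4,-4,-4,-4,-4,-4,-4,-4,-4,-4,-4,-4,-4,-4,-4,-4,-4,-4,-4,-4,-4,-4,-4,-4,-4,-4,-4
r3: 7,7,7,7,7,7,7,7,7,7,7,7,7,7,7,7,7,7,7,7,7,7,7,7,7,7,7,7,7,7,7,7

steps = 6; useful = 192; efficiency = 192/192 = 1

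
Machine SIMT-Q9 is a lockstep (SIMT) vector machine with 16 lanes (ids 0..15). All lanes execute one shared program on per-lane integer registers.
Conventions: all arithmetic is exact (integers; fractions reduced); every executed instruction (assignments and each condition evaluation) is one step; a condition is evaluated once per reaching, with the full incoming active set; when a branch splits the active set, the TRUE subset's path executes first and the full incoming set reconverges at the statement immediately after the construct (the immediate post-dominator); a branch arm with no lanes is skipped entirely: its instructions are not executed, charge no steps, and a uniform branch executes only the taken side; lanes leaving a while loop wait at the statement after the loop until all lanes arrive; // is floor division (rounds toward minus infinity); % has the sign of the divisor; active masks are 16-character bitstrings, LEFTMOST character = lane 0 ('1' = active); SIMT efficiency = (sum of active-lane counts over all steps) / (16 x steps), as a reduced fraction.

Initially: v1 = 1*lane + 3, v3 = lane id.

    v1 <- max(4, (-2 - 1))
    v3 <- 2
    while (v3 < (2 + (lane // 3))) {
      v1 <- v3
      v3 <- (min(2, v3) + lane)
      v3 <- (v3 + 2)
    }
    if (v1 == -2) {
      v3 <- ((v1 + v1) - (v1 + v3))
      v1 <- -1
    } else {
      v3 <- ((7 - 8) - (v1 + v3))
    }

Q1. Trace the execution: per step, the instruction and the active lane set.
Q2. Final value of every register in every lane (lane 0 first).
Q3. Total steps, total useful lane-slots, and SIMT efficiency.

step 0: v1 <- max(4, (-2 - 1))       1111111111111111
step 1: v3 <- 2                      1111111111111111
step 2: eval (v3 < (2 + (lane // 3))) 1111111111111111
step 3: v1 <- v3                     0001111111111111
step 4: v3 <- (min(2, v3) + lane)    0001111111111111
step 5: v3 <- (v3 + 2)               0001111111111111
step 6: eval (v3 < (2 + (lane // 3))) 0001111111111111
step 7: eval (v1 == -2)              1111111111111111
step 8: v3 <- ((7 - 8) - (v1 + v3))  1111111111111111

Answer: 9 steps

v1: 4,4,4,2,2,2,2,2,2,2,2,2,2,2,2,2
v3: -7,-7,-7,-10,-11,-12,-13,-14,-15,-16,-17,-18,-19,-20,-21,-22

steps = 9; useful = 132; efficiency = 132/144 = 11/12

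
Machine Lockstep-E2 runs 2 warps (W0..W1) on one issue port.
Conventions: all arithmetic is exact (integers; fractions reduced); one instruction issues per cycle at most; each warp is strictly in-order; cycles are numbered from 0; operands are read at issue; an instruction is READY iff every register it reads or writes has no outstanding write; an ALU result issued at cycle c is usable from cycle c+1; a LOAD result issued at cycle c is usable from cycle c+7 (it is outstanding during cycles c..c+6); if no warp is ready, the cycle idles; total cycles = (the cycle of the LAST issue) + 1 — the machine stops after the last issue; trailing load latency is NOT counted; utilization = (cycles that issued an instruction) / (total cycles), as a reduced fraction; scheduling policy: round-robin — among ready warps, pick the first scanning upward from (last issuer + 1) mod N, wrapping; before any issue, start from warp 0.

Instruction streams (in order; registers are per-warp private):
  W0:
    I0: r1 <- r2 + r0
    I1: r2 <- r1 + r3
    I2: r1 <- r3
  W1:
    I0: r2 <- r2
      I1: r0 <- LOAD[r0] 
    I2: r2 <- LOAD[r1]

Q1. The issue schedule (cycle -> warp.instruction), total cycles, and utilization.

cycle 0: W0.I0
cycle 1: W1.I0
cycle 2: W0.I1
cycle 3: W1.I1
cycle 4: W0.I2
cycle 5: W1.I2

Answer: 6 cycles, utilization 1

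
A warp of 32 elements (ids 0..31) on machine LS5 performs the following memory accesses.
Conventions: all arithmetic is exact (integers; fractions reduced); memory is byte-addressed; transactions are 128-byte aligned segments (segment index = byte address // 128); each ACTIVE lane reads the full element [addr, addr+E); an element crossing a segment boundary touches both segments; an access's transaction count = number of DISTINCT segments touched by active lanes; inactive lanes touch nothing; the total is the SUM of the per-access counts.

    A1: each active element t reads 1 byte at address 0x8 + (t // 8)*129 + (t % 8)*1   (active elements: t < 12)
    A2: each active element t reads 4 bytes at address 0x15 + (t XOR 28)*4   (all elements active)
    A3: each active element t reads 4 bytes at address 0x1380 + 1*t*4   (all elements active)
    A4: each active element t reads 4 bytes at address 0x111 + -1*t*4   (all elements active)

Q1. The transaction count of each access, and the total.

A1: 2 transactions
A2: 2 transactions
A3: 1 transaction
A4: 2 transactions

Answer: 2,2,1,2; total 7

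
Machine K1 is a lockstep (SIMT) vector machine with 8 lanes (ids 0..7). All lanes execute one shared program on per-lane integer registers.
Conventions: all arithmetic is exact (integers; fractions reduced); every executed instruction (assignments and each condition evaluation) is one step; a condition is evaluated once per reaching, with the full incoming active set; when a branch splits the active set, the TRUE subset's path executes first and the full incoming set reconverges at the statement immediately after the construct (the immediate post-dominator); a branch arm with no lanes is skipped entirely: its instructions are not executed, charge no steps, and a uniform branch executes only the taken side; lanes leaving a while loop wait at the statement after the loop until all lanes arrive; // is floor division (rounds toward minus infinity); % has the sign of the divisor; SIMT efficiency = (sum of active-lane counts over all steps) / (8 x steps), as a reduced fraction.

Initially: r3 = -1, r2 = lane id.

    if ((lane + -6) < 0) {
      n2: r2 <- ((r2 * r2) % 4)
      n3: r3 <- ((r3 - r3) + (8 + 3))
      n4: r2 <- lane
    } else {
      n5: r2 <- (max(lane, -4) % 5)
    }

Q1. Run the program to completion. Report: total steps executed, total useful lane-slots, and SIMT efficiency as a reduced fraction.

Answer: 5 steps, 28 useful, 7/10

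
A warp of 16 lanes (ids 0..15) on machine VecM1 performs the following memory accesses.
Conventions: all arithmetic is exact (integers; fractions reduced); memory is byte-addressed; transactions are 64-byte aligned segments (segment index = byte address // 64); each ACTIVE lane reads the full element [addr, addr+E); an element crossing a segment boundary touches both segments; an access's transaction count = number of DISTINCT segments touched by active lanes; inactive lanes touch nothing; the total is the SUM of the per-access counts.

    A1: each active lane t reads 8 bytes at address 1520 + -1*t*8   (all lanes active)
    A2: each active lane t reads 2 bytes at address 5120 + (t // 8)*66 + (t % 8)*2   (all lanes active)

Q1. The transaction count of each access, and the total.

A1: 3 transactions
A2: 2 transactions

Answer: 3,2; total 5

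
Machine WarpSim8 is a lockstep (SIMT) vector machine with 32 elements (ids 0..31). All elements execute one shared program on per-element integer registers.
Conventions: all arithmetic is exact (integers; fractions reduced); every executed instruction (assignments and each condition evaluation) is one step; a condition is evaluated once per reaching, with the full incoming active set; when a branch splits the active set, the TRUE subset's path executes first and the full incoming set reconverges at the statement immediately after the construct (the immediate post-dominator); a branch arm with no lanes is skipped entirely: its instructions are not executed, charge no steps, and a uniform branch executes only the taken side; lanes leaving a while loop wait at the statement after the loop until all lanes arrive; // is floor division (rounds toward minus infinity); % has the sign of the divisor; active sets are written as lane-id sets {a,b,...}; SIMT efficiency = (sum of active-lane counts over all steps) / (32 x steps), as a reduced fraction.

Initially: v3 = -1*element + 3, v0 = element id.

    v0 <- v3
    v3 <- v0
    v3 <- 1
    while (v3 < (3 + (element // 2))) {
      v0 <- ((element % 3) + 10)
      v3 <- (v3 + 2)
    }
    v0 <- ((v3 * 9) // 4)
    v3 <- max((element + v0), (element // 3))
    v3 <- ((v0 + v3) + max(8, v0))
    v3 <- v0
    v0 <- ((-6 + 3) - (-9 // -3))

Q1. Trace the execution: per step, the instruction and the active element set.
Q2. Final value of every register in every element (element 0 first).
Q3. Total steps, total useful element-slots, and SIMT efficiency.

step 0: v0 <- v3                     {0,1,2,3,4,5,6,7,8,9,10,11,12,13,14,15,16,17,18,19,20,21,22,23,24,25,26,27,28,29,30,31}
step 1: v3 <- v0                     {0,1,2,3,4,5,6,7,8,9,10,11,12,13,14,15,16,17,18,19,20,21,22,23,24,25,26,27,28,29,30,31}
step 2: v3 <- 1                      {0,1,2,3,4,5,6,7,8,9,10,11,12,13,14,15,16,17,18,19,20,21,22,23,24,25,26,27,28,29,30,31}
step 3: eval (v3 < (3 + (element // 2))) {0,1,2,3,4,5,6,7,8,9,10,11,12,13,14,15,16,17,18,19,20,21,22,23,24,25,26,27,28,29,30,31}
step 4: v0 <- ((element % 3) + 10)   {0,1,2,3,4,5,6,7,8,9,10,11,12,13,14,15,16,17,18,19,20,21,22,23,24,25,26,27,28,29,30,31}
step 5: v3 <- (v3 + 2)               {0,1,2,3,4,5,6,7,8,9,10,11,12,13,14,15,16,17,18,19,20,21,22,23,24,25,26,27,28,29,30,31}
step 6: eval (v3 < (3 + (element // 2))) {0,1,2,3,4,5,6,7,8,9,10,11,12,13,14,15,16,17,18,19,20,21,22,23,24,25,26,27,28,29,30,31}
step 7: v0 <- ((element % 3) + 10)   {2,3,4,5,6,7,8,9,10,11,12,13,14,15,16,17,18,19,20,21,22,23,24,25,26,27,28,29,30,31}
step 8: v3 <- (v3 + 2)               {2,3,4,5,6,7,8,9,10,11,12,13,14,15,16,17,18,19,20,21,22,23,24,25,26,27,28,29,30,31}
step 9: eval (v3 < (3 + (element // 2))) {2,3,4,5,6,7,8,9,10,11,12,13,14,15,16,17,18,19,20,21,22,23,24,25,26,27,28,29,30,31}
step 10: v0 <- ((element % 3) + 10)   {6,7,8,9,10,11,12,13,14,15,16,17,18,19,20,21,22,23,24,25,26,27,28,29,30,31}
step 11: v3 <- (v3 + 2)               {6,7,8,9,10,11,12,13,14,15,16,17,18,19,20,21,22,23,24,25,26,27,28,29,30,31}
step 12: eval (v3 < (3 + (element // 2))) {6,7,8,9,10,11,12,13,14,15,16,17,18,19,20,21,22,23,24,25,26,27,28,29,30,31}
step 13: v0 <- ((element % 3) + 10)   {10,11,12,13,14,15,16,17,18,19,20,21,22,23,24,25,26,27,28,29,30,31}
step 14: v3 <- (v3 + 2)               {10,11,12,13,14,15,16,17,18,19,20,21,22,23,24,25,26,27,28,29,30,31}
step 15: eval (v3 < (3 + (element // 2))) {10,11,12,13,14,15,16,17,18,19,20,21,22,23,24,25,26,27,28,29,30,31}
step 16: v0 <- ((element % 3) + 10)   {14,15,16,17,18,19,20,21,22,23,24,25,26,27,28,29,30,31}
step 17: v3 <- (v3 + 2)               {14,15,16,17,18,19,20,21,22,23,24,25,26,27,28,29,30,31}
step 18: eval (v3 < (3 + (element // 2))) {14,15,16,17,18,19,20,21,22,23,24,25,26,27,28,29,30,31}
step 19: v0 <- ((element % 3) + 10)   {18,19,20,21,22,23,24,25,26,27,28,29,30,31}
step 20: v3 <- (v3 + 2)               {18,19,20,21,22,23,24,25,26,27,28,29,30,31}
step 21: eval (v3 < (3 + (element // 2))) {18,19,20,21,22,23,24,25,26,27,28,29,30,31}
step 22: v0 <- ((element % 3) + 10)   {22,23,24,25,26,27,28,29,30,31}
step 23: v3 <- (v3 + 2)               {22,23,24,25,26,27,28,29,30,31}
step 24: eval (v3 < (3 + (element // 2))) {22,23,24,25,26,27,28,29,30,31}
step 25: v0 <- ((element % 3) + 10)   {26,27,28,29,30,31}
step 26: v3 <- (v3 + 2)               {26,27,28,29,30,31}
step 27: eval (v3 < (3 + (element // 2))) {26,27,28,29,30,31}
step 28: v0 <- ((element % 3) + 10)   {30,31}
step 29: v3 <- (v3 + 2)               {30,31}
step 30: eval (v3 < (3 + (element // 2))) {30,31}
step 31: v0 <- ((v3 * 9) // 4)        {0,1,2,3,4,5,6,7,8,9,10,11,12,13,14,15,16,17,18,19,20,21,22,23,24,25,26,27,28,29,30,31}
step 32: v3 <- max((element + v0), (element // 3)) {0,1,2,3,4,5,6,7,8,9,10,11,12,13,14,15,16,17,18,19,20,21,22,23,24,25,26,27,28,29,30,31}
step 33: v3 <- ((v0 + v3) + max(8, v0)) {0,1,2,3,4,5,6,7,8,9,10,11,12,13,14,15,16,17,18,19,20,21,22,23,24,25,26,27,28,29,30,31}
step 34: v3 <- v0                     {0,1,2,3,4,5,6,7,8,9,10,11,12,13,14,15,16,17,18,19,20,21,22,23,24,25,26,27,28,29,30,31}
step 35: v0 <- ((-6 + 3) - (-9 // -3)) {0,1,2,3,4,5,6,7,8,9,10,11,12,13,14,15,16,17,18,19,20,21,22,23,24,25,26,27,28,29,30,31}

Answer: 36 steps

v3: 6,6,11,11,11,11,15,15,15,15,20,20,20,20,24,24,24,24,29,29,29,29,33,33,33,33,38,38,38,38,42,42
v0: -6,-6,-6,-6,-6,-6,-6,-6,-6,-6,-6,-6,-6,-6,-6,-6,-6,-6,-6,-6,-6,-6,-6,-6,-6,-6,-6,-6,-6,-6,-6,-6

steps = 36; useful = 768; efficiency = 768/1152 = 2/3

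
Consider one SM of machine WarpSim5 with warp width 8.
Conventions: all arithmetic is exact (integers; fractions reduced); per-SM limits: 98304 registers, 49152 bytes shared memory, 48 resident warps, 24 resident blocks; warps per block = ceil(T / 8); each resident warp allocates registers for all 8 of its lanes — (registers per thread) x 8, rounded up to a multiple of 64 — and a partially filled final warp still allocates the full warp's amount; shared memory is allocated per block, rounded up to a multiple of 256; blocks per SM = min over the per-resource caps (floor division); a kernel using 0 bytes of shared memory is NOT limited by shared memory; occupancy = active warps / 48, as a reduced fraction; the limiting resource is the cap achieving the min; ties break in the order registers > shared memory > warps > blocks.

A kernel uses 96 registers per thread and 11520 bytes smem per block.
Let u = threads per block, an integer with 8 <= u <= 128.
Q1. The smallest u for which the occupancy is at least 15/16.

Answer: u = 89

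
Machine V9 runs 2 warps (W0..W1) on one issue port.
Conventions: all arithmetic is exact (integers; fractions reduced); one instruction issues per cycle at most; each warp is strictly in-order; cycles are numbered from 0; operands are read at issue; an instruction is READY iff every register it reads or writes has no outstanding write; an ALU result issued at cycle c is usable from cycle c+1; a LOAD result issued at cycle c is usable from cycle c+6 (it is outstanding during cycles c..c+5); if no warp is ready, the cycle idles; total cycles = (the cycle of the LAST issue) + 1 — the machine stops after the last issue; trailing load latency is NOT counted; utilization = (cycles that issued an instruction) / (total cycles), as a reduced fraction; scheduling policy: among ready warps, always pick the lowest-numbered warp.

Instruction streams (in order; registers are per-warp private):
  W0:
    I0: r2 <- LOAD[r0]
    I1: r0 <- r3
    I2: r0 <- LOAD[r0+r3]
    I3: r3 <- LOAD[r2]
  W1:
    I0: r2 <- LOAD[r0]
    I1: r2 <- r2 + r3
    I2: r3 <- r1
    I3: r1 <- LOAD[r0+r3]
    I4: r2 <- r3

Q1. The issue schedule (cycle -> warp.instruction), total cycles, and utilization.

cycle 0: W0.I0
cycle 1: W0.I1
cycle 2: W0.I2
cycle 3: W1.I0
cycle 4: idle
cycle 5: idle
cycle 6: W0.I3
cycle 7: idle
cycle 8: idle
cycle 9: W1.I1
cycle 10: W1.I2
cycle 11: W1.I3
cycle 12: W1.I4

Answer: 13 cycles, utilization 9/13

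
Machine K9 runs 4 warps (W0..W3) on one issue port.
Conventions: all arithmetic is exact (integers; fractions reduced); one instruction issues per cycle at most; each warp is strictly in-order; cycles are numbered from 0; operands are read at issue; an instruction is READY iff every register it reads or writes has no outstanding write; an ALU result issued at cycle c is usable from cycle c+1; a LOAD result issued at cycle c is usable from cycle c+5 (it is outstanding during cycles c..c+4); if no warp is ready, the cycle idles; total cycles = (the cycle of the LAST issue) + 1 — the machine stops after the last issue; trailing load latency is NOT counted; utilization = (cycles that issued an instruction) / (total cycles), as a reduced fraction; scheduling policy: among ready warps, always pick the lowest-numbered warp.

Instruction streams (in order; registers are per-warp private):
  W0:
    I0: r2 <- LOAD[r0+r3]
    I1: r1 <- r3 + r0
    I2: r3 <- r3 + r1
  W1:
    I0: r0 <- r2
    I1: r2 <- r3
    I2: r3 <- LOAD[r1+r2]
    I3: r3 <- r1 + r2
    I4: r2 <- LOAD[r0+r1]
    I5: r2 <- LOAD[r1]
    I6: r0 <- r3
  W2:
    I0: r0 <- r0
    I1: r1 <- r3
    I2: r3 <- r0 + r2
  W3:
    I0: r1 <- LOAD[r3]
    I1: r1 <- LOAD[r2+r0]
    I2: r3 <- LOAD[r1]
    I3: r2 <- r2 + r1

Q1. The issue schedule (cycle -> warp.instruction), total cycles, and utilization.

cycle 0: W0.I0
cycle 1: W0.I1
cycle 2: W0.I2
cycle 3: W1.I0
cycle 4: W1.I1
cycle 5: W1.I2
cycle 6: W2.I0
cycle 7: W2.I1
cycle 8: W2.I2
cycle 9: W3.I0
cycle 10: W1.I3
cycle 11: W1.I4
cycle 12: idle
cycle 13: idle
cycle 14: W3.I1
cycle 15: idle
cycle 16: W1.I5
cycle 17: W1.I6
cycle 18: idle
cycle 19: W3.I2
cycle 20: W3.I3

Answer: 21 cycles, utilization 17/21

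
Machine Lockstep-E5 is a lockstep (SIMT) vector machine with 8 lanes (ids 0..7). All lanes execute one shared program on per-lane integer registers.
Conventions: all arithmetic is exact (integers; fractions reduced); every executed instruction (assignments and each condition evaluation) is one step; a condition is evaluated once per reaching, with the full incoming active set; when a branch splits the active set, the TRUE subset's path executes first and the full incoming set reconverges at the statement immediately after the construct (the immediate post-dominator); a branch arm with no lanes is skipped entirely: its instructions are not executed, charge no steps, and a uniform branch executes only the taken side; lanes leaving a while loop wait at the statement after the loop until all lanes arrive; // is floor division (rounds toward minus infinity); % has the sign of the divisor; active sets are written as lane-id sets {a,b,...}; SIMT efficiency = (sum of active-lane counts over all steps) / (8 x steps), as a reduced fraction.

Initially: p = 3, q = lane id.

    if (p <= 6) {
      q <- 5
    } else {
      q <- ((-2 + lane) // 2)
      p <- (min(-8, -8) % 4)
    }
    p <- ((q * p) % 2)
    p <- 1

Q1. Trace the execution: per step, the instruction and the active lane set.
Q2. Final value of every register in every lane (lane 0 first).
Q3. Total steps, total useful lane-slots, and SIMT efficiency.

step 0: eval (p <= 6)                {0,1,2,3,4,5,6,7}
step 1: q <- 5                       {0,1,2,3,4,5,6,7}
step 2: p <- ((q * p) % 2)           {0,1,2,3,4,5,6,7}
step 3: p <- 1                       {0,1,2,3,4,5,6,7}

Answer: 4 steps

p: 1,1,1,1,1,1,1,1
q: 5,5,5,5,5,5,5,5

steps = 4; useful = 32; efficiency = 32/32 = 1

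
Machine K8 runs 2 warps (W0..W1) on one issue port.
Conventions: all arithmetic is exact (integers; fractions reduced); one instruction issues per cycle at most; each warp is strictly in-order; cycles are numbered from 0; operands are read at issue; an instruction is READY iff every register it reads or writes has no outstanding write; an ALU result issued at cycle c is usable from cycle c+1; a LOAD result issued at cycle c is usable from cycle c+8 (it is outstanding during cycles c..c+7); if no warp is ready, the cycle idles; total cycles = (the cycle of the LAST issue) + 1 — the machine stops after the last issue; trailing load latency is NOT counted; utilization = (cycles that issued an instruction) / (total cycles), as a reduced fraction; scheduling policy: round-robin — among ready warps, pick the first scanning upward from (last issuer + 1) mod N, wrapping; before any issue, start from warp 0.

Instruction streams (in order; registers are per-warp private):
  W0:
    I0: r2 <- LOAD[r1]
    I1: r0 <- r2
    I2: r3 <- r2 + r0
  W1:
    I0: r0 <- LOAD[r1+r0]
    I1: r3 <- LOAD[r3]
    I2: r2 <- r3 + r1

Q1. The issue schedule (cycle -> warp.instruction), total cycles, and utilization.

cycle 0: W0.I0
cycle 1: W1.I0
cycle 2: W1.I1
cycle 3: idle
cycle 4: idle
cycle 5: idle
cycle 6: idle
cycle 7: idle
cycle 8: W0.I1
cycle 9: W0.I2
cycle 10: W1.I2

Answer: 11 cycles, utilization 6/11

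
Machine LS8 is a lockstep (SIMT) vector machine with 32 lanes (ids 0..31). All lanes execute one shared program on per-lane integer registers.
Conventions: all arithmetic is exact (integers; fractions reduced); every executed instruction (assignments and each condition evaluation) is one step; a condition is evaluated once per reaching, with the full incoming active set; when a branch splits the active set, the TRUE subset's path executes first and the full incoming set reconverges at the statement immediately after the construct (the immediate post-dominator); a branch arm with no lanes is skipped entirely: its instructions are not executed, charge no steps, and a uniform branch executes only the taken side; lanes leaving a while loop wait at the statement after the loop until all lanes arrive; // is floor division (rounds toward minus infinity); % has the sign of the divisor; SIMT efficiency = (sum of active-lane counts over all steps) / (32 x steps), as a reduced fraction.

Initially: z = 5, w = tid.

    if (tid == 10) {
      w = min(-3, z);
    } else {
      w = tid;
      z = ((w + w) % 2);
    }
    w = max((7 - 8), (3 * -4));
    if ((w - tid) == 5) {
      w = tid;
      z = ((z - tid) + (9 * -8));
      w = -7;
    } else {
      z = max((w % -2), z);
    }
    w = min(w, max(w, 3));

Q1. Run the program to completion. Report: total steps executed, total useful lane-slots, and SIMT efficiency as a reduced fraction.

Answer: 8 steps, 223 useful, 223/256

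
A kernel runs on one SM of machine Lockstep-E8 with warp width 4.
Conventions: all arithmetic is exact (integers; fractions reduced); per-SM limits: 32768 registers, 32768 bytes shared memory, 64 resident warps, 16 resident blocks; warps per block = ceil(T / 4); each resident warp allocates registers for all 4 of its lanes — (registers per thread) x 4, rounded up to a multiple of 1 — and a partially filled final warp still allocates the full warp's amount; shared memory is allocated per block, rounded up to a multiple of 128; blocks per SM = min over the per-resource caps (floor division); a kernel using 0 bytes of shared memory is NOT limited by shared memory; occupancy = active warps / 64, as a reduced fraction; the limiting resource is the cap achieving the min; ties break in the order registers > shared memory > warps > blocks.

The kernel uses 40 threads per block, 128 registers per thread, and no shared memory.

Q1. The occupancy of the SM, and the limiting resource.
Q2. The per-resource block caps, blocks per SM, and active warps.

Answer: occupancy 15/16, limited by registers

registers: 6 blocks
shared memory: no limit (kernel uses none)
warps: 6 blocks
blocks: 16 blocks

Answer: 6 blocks, 60 active warps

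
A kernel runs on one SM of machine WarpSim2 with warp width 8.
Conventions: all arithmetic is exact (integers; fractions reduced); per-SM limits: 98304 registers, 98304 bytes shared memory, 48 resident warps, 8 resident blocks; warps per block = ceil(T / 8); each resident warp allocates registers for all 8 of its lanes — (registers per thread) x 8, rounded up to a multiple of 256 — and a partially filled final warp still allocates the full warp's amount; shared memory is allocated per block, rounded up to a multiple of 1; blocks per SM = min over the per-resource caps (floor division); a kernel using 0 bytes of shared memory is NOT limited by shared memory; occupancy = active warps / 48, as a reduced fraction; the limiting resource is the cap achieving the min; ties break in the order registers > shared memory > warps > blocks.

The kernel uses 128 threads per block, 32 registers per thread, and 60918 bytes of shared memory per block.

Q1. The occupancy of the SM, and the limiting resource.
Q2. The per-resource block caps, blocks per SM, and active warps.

Answer: occupancy 1/3, limited by shared memory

registers: 24 blocks
shared memory: 1 block
warps: 3 blocks
blocks: 8 blocks

Answer: 1 block, 16 active warps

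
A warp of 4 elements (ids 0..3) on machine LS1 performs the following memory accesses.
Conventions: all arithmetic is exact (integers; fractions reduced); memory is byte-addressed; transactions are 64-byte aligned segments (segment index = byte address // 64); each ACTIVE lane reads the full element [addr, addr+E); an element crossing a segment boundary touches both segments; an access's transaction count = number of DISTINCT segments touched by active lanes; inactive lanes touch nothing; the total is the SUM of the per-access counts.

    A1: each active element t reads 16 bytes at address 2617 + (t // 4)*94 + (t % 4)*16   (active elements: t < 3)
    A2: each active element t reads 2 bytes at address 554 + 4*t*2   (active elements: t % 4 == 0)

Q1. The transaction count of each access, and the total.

A1: 2 transactions
A2: 1 transaction

Answer: 2,1; total 3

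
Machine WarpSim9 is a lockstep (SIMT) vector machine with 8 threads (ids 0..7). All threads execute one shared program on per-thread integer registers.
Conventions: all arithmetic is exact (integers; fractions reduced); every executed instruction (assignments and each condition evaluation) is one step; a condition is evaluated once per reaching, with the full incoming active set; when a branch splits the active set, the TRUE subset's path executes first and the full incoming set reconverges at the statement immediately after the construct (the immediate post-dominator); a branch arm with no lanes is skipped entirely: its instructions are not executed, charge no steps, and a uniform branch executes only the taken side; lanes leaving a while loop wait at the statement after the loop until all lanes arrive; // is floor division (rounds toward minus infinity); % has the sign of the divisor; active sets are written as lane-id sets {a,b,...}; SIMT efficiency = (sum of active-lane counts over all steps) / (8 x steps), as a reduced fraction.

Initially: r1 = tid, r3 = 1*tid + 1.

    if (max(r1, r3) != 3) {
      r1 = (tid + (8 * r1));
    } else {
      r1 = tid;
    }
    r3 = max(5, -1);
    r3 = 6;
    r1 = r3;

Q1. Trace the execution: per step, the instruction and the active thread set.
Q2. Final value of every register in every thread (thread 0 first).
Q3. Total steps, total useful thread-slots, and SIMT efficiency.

step 0: eval (max(r1, r3) != 3)      {0,1,2,3,4,5,6,7}
step 1: r1 <- (tid + (8 * r1))       {0,1,3,4,5,6,7}
step 2: r1 <- tid                    {2}
step 3: r3 <- max(5, -1)             {0,1,2,3,4,5,6,7}
step 4: r3 <- 6                      {0,1,2,3,4,5,6,7}
step 5: r1 <- r3                     {0,1,2,3,4,5,6,7}

Answer: 6 steps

r1: 6,6,6,6,6,6,6,6
r3: 6,6,6,6,6,6,6,6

steps = 6; useful = 40; efficiency = 40/48 = 5/6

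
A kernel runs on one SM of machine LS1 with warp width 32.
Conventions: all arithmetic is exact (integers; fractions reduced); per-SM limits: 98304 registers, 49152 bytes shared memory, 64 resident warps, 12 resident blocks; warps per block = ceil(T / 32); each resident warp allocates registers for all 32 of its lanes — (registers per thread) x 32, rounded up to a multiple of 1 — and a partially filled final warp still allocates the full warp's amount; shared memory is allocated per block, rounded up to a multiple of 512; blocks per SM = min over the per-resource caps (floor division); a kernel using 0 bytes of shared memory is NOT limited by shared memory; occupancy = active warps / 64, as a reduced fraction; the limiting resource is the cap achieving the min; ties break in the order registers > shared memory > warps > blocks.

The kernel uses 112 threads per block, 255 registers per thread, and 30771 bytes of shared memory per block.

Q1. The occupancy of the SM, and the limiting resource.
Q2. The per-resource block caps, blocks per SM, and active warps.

Answer: occupancy 1/16, limited by shared memory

registers: 3 blocks
shared memory: 1 block
warps: 16 blocks
blocks: 12 blocks

Answer: 1 block, 4 active warps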